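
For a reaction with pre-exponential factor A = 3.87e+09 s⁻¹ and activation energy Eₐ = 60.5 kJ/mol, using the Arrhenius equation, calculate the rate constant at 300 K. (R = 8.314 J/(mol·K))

1.13e-01 s⁻¹

Step 1: Use the Arrhenius equation: k = A × exp(-Eₐ/RT)
Step 2: Convert Eₐ to J/mol: 60.5 kJ/mol = 60500 J/mol
Step 3: Calculate the exponent: -Eₐ/(RT) = -60500/(8.314 × 300) = -24.25627
Step 4: k = 3.87e+09 × exp(-24.25627)
Step 5: k = 3.87e+09 × 2.92170e-11 = 1.1307e-01 s⁻¹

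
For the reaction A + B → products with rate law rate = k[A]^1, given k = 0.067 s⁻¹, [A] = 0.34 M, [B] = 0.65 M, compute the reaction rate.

0.02278 M/s

Step 1: The rate law is rate = k[A]^1
Step 2: Note that the rate does not depend on [B] (zero order in B).
Step 3: rate = 0.067 × (0.34)^1 = 0.02278 M/s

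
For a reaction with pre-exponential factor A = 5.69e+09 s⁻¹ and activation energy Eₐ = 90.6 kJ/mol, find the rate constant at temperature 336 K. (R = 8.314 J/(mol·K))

4.68e-05 s⁻¹

Step 1: Use the Arrhenius equation: k = A × exp(-Eₐ/RT)
Step 2: Convert Eₐ to J/mol: 90.6 kJ/mol = 90600 J/mol
Step 3: Calculate the exponent: -Eₐ/(RT) = -90600/(8.314 × 336) = -32.43239
Step 4: k = 5.69e+09 × exp(-32.43239)
Step 5: k = 5.69e+09 × 8.21849e-15 = 4.6763e-05 s⁻¹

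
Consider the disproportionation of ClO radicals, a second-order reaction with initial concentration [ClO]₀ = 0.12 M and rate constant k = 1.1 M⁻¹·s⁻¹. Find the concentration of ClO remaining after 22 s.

0.03074 M

Step 1: For a second-order reaction: 1/[ClO] = 1/[ClO]₀ + kt
Step 2: 1/[ClO] = 1/0.12 + 1.1 × 22
Step 3: 1/[ClO] = 8.333 + 24.2 = 32.53
Step 4: [ClO] = 1/32.53 = 0.03074 M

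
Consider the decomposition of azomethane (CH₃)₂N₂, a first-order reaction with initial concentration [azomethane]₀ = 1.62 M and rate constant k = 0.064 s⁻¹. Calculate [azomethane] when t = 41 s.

0.1175 M

Step 1: For a first-order reaction: [azomethane] = [azomethane]₀ × e^(-kt)
Step 2: [azomethane] = 1.62 × e^(-0.064 × 41)
Step 3: [azomethane] = 1.62 × e^(-2.624)
Step 4: [azomethane] = 1.62 × 0.0725122 = 0.1175 M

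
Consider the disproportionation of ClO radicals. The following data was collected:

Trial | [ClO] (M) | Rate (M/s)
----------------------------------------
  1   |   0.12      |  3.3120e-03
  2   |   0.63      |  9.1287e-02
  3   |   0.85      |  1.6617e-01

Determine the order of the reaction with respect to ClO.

second order (2)

Step 1: Compare trials to find order n where rate₂/rate₁ = ([ClO]₂/[ClO]₁)^n
Step 2: rate₂/rate₁ = 9.1287e-02/3.3120e-03 = 27.56
Step 3: [ClO]₂/[ClO]₁ = 0.63/0.12 = 5.25
Step 4: n = ln(27.56)/ln(5.25) = 2.00 ≈ 2
Step 5: The reaction is second order in ClO.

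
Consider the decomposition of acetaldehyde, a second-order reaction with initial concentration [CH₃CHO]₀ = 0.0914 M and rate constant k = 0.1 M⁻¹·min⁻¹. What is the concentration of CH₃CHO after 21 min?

0.07668 M

Step 1: For a second-order reaction: 1/[CH₃CHO] = 1/[CH₃CHO]₀ + kt
Step 2: 1/[CH₃CHO] = 1/0.0914 + 0.1 × 21
Step 3: 1/[CH₃CHO] = 10.94 + 2.1 = 13.04
Step 4: [CH₃CHO] = 1/13.04 = 0.07668 M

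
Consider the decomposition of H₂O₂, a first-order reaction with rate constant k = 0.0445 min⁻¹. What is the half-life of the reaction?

15.58 min

Step 1: For a first-order reaction, t₁/₂ = ln(2)/k
Step 2: t₁/₂ = ln(2)/0.0445
Step 3: t₁/₂ = 0.6931/0.0445 = 15.58 min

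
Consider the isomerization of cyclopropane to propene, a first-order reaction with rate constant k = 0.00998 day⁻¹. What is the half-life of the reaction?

69.45 day

Step 1: For a first-order reaction, t₁/₂ = ln(2)/k
Step 2: t₁/₂ = ln(2)/0.00998
Step 3: t₁/₂ = 0.6931/0.00998 = 69.45 day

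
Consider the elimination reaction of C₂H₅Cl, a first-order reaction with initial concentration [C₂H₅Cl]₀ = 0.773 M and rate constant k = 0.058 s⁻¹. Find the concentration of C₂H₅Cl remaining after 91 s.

0.003944 M

Step 1: For a first-order reaction: [C₂H₅Cl] = [C₂H₅Cl]₀ × e^(-kt)
Step 2: [C₂H₅Cl] = 0.773 × e^(-0.058 × 91)
Step 3: [C₂H₅Cl] = 0.773 × e^(-5.278)
Step 4: [C₂H₅Cl] = 0.773 × 0.00510263 = 0.003944 M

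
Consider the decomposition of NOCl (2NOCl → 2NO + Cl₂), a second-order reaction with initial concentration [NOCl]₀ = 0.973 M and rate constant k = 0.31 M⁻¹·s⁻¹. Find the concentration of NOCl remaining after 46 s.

0.06541 M

Step 1: For a second-order reaction: 1/[NOCl] = 1/[NOCl]₀ + kt
Step 2: 1/[NOCl] = 1/0.973 + 0.31 × 46
Step 3: 1/[NOCl] = 1.028 + 14.26 = 15.29
Step 4: [NOCl] = 1/15.29 = 0.06541 M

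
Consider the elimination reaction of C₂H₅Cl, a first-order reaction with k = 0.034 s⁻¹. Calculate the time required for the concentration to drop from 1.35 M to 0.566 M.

25.57 s

Step 1: For first-order: t = ln([C₂H₅Cl]₀/[C₂H₅Cl])/k
Step 2: t = ln(1.35/0.566)/0.034
Step 3: t = ln(2.385)/0.034
Step 4: t = 0.8693/0.034 = 25.57 s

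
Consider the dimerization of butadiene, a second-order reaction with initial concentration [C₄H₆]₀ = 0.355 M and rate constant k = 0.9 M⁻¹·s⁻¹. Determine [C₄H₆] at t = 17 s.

0.0552 M

Step 1: For a second-order reaction: 1/[C₄H₆] = 1/[C₄H₆]₀ + kt
Step 2: 1/[C₄H₆] = 1/0.355 + 0.9 × 17
Step 3: 1/[C₄H₆] = 2.817 + 15.3 = 18.12
Step 4: [C₄H₆] = 1/18.12 = 0.0552 M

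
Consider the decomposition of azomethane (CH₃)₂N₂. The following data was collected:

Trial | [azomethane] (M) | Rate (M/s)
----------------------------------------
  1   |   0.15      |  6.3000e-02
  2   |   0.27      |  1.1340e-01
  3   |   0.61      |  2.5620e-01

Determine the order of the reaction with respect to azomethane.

first order (1)

Step 1: Compare trials to find order n where rate₂/rate₁ = ([azomethane]₂/[azomethane]₁)^n
Step 2: rate₂/rate₁ = 1.1340e-01/6.3000e-02 = 1.8
Step 3: [azomethane]₂/[azomethane]₁ = 0.27/0.15 = 1.8
Step 4: n = ln(1.8)/ln(1.8) = 1.00 ≈ 1
Step 5: The reaction is first order in azomethane.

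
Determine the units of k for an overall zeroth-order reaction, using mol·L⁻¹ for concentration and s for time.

mol·L⁻¹·s⁻¹

Step 1: For overall order n, rate = k × (concentration)^n.
Step 2: Rate has units mol·L⁻¹·s⁻¹; concentration term has units (mol·L⁻¹)^0.
Step 3: k = rate / (concentration)^n, so units of k = (mol·L⁻¹)^(1-0)·s⁻¹ = mol·L⁻¹·s⁻¹.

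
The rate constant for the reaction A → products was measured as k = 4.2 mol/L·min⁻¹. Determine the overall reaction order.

zeroth order (0)

Step 1: The units of k for an nth-order reaction are (concentration)^(1-n)·(time)⁻¹.
Step 2: Here k has units mol/L·min⁻¹, so the concentration exponent is 1.
Step 3: 1 - n = 1 ⇒ n = 0. The reaction is zeroth order.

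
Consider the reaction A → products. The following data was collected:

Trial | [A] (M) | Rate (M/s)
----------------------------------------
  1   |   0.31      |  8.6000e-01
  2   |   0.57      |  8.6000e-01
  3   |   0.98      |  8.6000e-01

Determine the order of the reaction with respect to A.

zeroth order (0)

Step 1: Compare trials - when concentration changes, rate stays constant.
Step 2: rate₂/rate₁ = 8.6000e-01/8.6000e-01 = 1
Step 3: [A]₂/[A]₁ = 0.57/0.31 = 1.839
Step 4: Since rate ratio ≈ (conc ratio)^0, the reaction is zeroth order.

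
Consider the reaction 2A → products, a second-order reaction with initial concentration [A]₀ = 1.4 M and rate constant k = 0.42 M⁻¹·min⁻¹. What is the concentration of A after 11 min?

0.1875 M

Step 1: For a second-order reaction: 1/[A] = 1/[A]₀ + kt
Step 2: 1/[A] = 1/1.4 + 0.42 × 11
Step 3: 1/[A] = 0.7143 + 4.62 = 5.334
Step 4: [A] = 1/5.334 = 0.1875 M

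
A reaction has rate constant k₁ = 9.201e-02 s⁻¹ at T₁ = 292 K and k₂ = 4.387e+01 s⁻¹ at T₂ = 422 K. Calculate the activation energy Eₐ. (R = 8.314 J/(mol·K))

48.6 kJ/mol

Step 1: Use the two-temperature Arrhenius form: ln(k₂/k₁) = -Eₐ/R × (1/T₂ - 1/T₁)
Step 2: ln(k₂/k₁) = ln(4.387e+01/9.201e-02) = ln(476.796) = 6.16709
Step 3: 1/T₂ - 1/T₁ = 1/422 - 1/292 = -1.054989e-03 K⁻¹
Step 4: Eₐ = -R × ln(k₂/k₁) / (1/T₂ - 1/T₁) = -8.314 × 6.16709 / -1.054989e-03
Step 5: Eₐ = 4.8601e+04 J/mol = 48.6 kJ/mol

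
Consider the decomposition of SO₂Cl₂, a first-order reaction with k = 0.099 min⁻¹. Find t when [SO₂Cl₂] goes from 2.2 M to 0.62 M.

12.79 min

Step 1: For first-order: t = ln([SO₂Cl₂]₀/[SO₂Cl₂])/k
Step 2: t = ln(2.2/0.62)/0.099
Step 3: t = ln(3.548)/0.099
Step 4: t = 1.266/0.099 = 12.79 min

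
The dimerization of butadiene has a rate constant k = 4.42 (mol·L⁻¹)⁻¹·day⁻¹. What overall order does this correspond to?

second order (2)

Step 1: The units of k for an nth-order reaction are (concentration)^(1-n)·(time)⁻¹.
Step 2: Here k has units (mol·L⁻¹)⁻¹·day⁻¹, so the concentration exponent is -1.
Step 3: 1 - n = -1 ⇒ n = 2. The reaction is second order.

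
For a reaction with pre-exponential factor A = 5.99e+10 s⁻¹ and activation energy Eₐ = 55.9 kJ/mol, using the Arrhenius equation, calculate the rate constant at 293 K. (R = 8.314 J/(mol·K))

6.48e+00 s⁻¹

Step 1: Use the Arrhenius equation: k = A × exp(-Eₐ/RT)
Step 2: Convert Eₐ to J/mol: 55.9 kJ/mol = 55900 J/mol
Step 3: Calculate the exponent: -Eₐ/(RT) = -55900/(8.314 × 293) = -22.94744
Step 4: k = 5.99e+10 × exp(-22.94744)
Step 5: k = 5.99e+10 × 1.08157e-10 = 6.4786e+00 s⁻¹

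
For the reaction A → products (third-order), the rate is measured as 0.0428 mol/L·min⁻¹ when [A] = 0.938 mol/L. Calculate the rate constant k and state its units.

0.05186 (mol/L)⁻²·min⁻¹

Step 1: rate = k[A]^3, so k = rate / [A]^3.
Step 2: k = 0.0428 / (0.938)^3 = 0.0428 / 0.8253.
Step 3: k = 0.05186 (mol/L)⁻²·min⁻¹.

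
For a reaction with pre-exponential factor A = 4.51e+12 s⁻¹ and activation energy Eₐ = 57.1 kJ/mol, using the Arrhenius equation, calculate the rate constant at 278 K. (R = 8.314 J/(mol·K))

8.41e+01 s⁻¹

Step 1: Use the Arrhenius equation: k = A × exp(-Eₐ/RT)
Step 2: Convert Eₐ to J/mol: 57.1 kJ/mol = 57100 J/mol
Step 3: Calculate the exponent: -Eₐ/(RT) = -57100/(8.314 × 278) = -24.70480
Step 4: k = 4.51e+12 × exp(-24.70480)
Step 5: k = 4.51e+12 × 1.86570e-11 = 8.4143e+01 s⁻¹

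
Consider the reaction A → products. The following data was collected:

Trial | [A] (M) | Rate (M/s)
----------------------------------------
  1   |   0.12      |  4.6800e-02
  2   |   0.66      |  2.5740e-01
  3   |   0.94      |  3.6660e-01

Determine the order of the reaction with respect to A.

first order (1)

Step 1: Compare trials to find order n where rate₂/rate₁ = ([A]₂/[A]₁)^n
Step 2: rate₂/rate₁ = 2.5740e-01/4.6800e-02 = 5.5
Step 3: [A]₂/[A]₁ = 0.66/0.12 = 5.5
Step 4: n = ln(5.5)/ln(5.5) = 1.00 ≈ 1
Step 5: The reaction is first order in A.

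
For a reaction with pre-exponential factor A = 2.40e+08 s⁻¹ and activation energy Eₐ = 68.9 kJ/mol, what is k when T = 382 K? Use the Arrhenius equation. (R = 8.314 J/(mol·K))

9.09e-02 s⁻¹

Step 1: Use the Arrhenius equation: k = A × exp(-Eₐ/RT)
Step 2: Convert Eₐ to J/mol: 68.9 kJ/mol = 68900 J/mol
Step 3: Calculate the exponent: -Eₐ/(RT) = -68900/(8.314 × 382) = -21.69431
Step 4: k = 2.40e+08 × exp(-21.69431)
Step 5: k = 2.40e+08 × 3.78687e-10 = 9.0885e-02 s⁻¹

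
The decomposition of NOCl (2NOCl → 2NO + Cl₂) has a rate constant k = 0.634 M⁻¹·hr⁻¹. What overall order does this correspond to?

second order (2)

Step 1: The units of k for an nth-order reaction are (concentration)^(1-n)·(time)⁻¹.
Step 2: Here k has units M⁻¹·hr⁻¹, so the concentration exponent is -1.
Step 3: 1 - n = -1 ⇒ n = 2. The reaction is second order.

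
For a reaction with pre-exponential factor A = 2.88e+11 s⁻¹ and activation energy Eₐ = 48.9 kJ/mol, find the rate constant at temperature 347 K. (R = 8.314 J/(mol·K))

1.25e+04 s⁻¹

Step 1: Use the Arrhenius equation: k = A × exp(-Eₐ/RT)
Step 2: Convert Eₐ to J/mol: 48.9 kJ/mol = 48900 J/mol
Step 3: Calculate the exponent: -Eₐ/(RT) = -48900/(8.314 × 347) = -16.94999
Step 4: k = 2.88e+11 × exp(-16.94999)
Step 5: k = 2.88e+11 × 4.35224e-08 = 1.2534e+04 s⁻¹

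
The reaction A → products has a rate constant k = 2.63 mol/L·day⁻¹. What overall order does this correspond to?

zeroth order (0)

Step 1: The units of k for an nth-order reaction are (concentration)^(1-n)·(time)⁻¹.
Step 2: Here k has units mol/L·day⁻¹, so the concentration exponent is 1.
Step 3: 1 - n = 1 ⇒ n = 0. The reaction is zeroth order.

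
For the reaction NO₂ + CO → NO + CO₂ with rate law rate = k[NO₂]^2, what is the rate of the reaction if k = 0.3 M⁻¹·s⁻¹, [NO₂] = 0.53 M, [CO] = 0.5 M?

0.08427 M/s

Step 1: The rate law is rate = k[NO₂]^2
Step 2: Note that the rate does not depend on [CO] (zero order in CO).
Step 3: rate = 0.3 × (0.53)^2 = 0.08427 M/s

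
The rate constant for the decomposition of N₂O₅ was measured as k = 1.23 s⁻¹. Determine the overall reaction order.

first order (1)

Step 1: The units of k for an nth-order reaction are (concentration)^(1-n)·(time)⁻¹.
Step 2: Here k has units s⁻¹, so the concentration exponent is 0.
Step 3: 1 - n = 0 ⇒ n = 1. The reaction is first order.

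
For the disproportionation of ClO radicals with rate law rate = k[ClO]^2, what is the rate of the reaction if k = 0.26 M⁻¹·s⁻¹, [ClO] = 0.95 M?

0.2346 M/s

Step 1: Identify the rate law: rate = k[ClO]^2
Step 2: Substitute values: rate = 0.26 × (0.95)^2
Step 3: Calculate: rate = 0.26 × 0.9025 = 0.23465 M/s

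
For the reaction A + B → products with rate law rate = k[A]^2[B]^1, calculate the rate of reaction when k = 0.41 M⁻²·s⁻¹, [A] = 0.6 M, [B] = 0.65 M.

0.09594 M/s

Step 1: The rate law is rate = k[A]^2[B]^1
Step 2: Substitute: rate = 0.41 × (0.6)^2 × (0.65)^1
Step 3: rate = 0.41 × 0.36 × 0.65 = 0.09594 M/s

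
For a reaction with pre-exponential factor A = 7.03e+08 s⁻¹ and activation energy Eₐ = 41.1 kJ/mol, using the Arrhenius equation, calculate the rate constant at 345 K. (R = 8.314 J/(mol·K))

4.21e+02 s⁻¹

Step 1: Use the Arrhenius equation: k = A × exp(-Eₐ/RT)
Step 2: Convert Eₐ to J/mol: 41.1 kJ/mol = 41100 J/mol
Step 3: Calculate the exponent: -Eₐ/(RT) = -41100/(8.314 × 345) = -14.32890
Step 4: k = 7.03e+08 × exp(-14.32890)
Step 5: k = 7.03e+08 × 5.98464e-07 = 4.2072e+02 s⁻¹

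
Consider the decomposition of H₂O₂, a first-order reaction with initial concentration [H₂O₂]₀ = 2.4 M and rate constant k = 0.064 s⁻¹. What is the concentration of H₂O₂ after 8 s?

1.438 M

Step 1: For a first-order reaction: [H₂O₂] = [H₂O₂]₀ × e^(-kt)
Step 2: [H₂O₂] = 2.4 × e^(-0.064 × 8)
Step 3: [H₂O₂] = 2.4 × e^(-0.512)
Step 4: [H₂O₂] = 2.4 × 0.599296 = 1.438 M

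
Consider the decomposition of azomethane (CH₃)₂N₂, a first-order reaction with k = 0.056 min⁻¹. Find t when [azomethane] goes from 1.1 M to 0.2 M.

30.44 min

Step 1: For first-order: t = ln([azomethane]₀/[azomethane])/k
Step 2: t = ln(1.1/0.2)/0.056
Step 3: t = ln(5.5)/0.056
Step 4: t = 1.705/0.056 = 30.44 min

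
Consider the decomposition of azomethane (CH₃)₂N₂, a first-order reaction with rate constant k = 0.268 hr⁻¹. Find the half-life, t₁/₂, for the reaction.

2.586 hr

Step 1: For a first-order reaction, t₁/₂ = ln(2)/k
Step 2: t₁/₂ = ln(2)/0.268
Step 3: t₁/₂ = 0.6931/0.268 = 2.586 hr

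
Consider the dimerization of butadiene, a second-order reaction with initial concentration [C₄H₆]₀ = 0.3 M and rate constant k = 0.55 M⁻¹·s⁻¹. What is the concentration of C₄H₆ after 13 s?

0.09539 M

Step 1: For a second-order reaction: 1/[C₄H₆] = 1/[C₄H₆]₀ + kt
Step 2: 1/[C₄H₆] = 1/0.3 + 0.55 × 13
Step 3: 1/[C₄H₆] = 3.333 + 7.15 = 10.48
Step 4: [C₄H₆] = 1/10.48 = 0.09539 M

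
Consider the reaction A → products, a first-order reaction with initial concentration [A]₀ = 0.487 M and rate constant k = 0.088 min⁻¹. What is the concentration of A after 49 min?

0.006529 M

Step 1: For a first-order reaction: [A] = [A]₀ × e^(-kt)
Step 2: [A] = 0.487 × e^(-0.088 × 49)
Step 3: [A] = 0.487 × e^(-4.312)
Step 4: [A] = 0.487 × 0.0134067 = 0.006529 M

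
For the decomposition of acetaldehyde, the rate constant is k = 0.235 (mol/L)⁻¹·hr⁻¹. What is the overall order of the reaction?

second order (2)

Step 1: The units of k for an nth-order reaction are (concentration)^(1-n)·(time)⁻¹.
Step 2: Here k has units (mol/L)⁻¹·hr⁻¹, so the concentration exponent is -1.
Step 3: 1 - n = -1 ⇒ n = 2. The reaction is second order.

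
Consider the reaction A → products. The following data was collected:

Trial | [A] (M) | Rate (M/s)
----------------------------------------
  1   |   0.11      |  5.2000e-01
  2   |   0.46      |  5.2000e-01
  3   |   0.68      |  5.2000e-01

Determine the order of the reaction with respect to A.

zeroth order (0)

Step 1: Compare trials - when concentration changes, rate stays constant.
Step 2: rate₂/rate₁ = 5.2000e-01/5.2000e-01 = 1
Step 3: [A]₂/[A]₁ = 0.46/0.11 = 4.182
Step 4: Since rate ratio ≈ (conc ratio)^0, the reaction is zeroth order.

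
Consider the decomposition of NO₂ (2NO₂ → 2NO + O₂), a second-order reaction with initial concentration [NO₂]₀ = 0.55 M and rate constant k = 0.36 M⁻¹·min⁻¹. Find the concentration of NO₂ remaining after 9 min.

0.1977 M

Step 1: For a second-order reaction: 1/[NO₂] = 1/[NO₂]₀ + kt
Step 2: 1/[NO₂] = 1/0.55 + 0.36 × 9
Step 3: 1/[NO₂] = 1.818 + 3.24 = 5.058
Step 4: [NO₂] = 1/5.058 = 0.1977 M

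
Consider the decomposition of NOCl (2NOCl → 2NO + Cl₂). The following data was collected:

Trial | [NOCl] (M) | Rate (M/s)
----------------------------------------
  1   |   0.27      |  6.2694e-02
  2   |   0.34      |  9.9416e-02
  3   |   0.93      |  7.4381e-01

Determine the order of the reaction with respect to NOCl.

second order (2)

Step 1: Compare trials to find order n where rate₂/rate₁ = ([NOCl]₂/[NOCl]₁)^n
Step 2: rate₂/rate₁ = 9.9416e-02/6.2694e-02 = 1.586
Step 3: [NOCl]₂/[NOCl]₁ = 0.34/0.27 = 1.259
Step 4: n = ln(1.586)/ln(1.259) = 2.00 ≈ 2
Step 5: The reaction is second order in NOCl.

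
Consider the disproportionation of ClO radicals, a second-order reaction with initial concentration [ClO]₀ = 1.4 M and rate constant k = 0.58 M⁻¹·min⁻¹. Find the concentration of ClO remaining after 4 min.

0.3296 M

Step 1: For a second-order reaction: 1/[ClO] = 1/[ClO]₀ + kt
Step 2: 1/[ClO] = 1/1.4 + 0.58 × 4
Step 3: 1/[ClO] = 0.7143 + 2.32 = 3.034
Step 4: [ClO] = 1/3.034 = 0.3296 M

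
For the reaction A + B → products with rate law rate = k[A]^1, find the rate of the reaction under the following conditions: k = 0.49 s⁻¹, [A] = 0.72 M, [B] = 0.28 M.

0.3528 M/s

Step 1: The rate law is rate = k[A]^1
Step 2: Note that the rate does not depend on [B] (zero order in B).
Step 3: rate = 0.49 × (0.72)^1 = 0.3528 M/s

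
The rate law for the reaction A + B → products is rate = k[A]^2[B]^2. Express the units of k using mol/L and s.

(mol/L)⁻³·s⁻¹

Step 1: Overall order = 2 + 2 = 4.
Step 2: rate has units mol/L·s⁻¹; [A]^2[B]^2 has units (mol/L)^4.
Step 3: k = rate/([A]^2[B]^2), so units of k = (mol/L)^(1-4)·s⁻¹ = (mol/L)⁻³·s⁻¹.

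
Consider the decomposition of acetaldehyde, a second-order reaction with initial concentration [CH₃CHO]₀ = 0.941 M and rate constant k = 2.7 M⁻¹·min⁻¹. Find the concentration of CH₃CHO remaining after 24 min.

0.01518 M

Step 1: For a second-order reaction: 1/[CH₃CHO] = 1/[CH₃CHO]₀ + kt
Step 2: 1/[CH₃CHO] = 1/0.941 + 2.7 × 24
Step 3: 1/[CH₃CHO] = 1.063 + 64.8 = 65.86
Step 4: [CH₃CHO] = 1/65.86 = 0.01518 M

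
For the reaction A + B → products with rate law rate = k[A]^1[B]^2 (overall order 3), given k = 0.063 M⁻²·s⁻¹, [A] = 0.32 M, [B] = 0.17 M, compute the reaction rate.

0.0005826 M/s

Step 1: The rate law is rate = k[A]^1[B]^2, overall order = 1+2 = 3
Step 2: Substitute values: rate = 0.063 × (0.32)^1 × (0.17)^2
Step 3: rate = 0.063 × 0.32 × 0.0289 = 0.000582624 M/s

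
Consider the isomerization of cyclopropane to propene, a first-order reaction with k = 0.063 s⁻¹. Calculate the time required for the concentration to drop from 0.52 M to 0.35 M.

6.284 s

Step 1: For first-order: t = ln([cyclopropane]₀/[cyclopropane])/k
Step 2: t = ln(0.52/0.35)/0.063
Step 3: t = ln(1.486)/0.063
Step 4: t = 0.3959/0.063 = 6.284 s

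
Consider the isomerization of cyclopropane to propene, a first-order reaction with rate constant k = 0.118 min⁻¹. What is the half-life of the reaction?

5.874 min

Step 1: For a first-order reaction, t₁/₂ = ln(2)/k
Step 2: t₁/₂ = ln(2)/0.118
Step 3: t₁/₂ = 0.6931/0.118 = 5.874 min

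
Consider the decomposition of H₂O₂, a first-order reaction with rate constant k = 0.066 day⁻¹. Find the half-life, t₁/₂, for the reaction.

10.5 day

Step 1: For a first-order reaction, t₁/₂ = ln(2)/k
Step 2: t₁/₂ = ln(2)/0.066
Step 3: t₁/₂ = 0.6931/0.066 = 10.5 day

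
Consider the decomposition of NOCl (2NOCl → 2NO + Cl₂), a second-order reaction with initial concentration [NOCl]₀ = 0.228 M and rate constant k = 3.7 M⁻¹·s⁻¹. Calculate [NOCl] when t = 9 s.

0.02654 M

Step 1: For a second-order reaction: 1/[NOCl] = 1/[NOCl]₀ + kt
Step 2: 1/[NOCl] = 1/0.228 + 3.7 × 9
Step 3: 1/[NOCl] = 4.386 + 33.3 = 37.69
Step 4: [NOCl] = 1/37.69 = 0.02654 M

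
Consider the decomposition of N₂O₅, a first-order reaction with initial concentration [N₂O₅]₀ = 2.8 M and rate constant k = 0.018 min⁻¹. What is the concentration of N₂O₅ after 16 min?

2.099 M

Step 1: For a first-order reaction: [N₂O₅] = [N₂O₅]₀ × e^(-kt)
Step 2: [N₂O₅] = 2.8 × e^(-0.018 × 16)
Step 3: [N₂O₅] = 2.8 × e^(-0.288)
Step 4: [N₂O₅] = 2.8 × 0.749762 = 2.099 M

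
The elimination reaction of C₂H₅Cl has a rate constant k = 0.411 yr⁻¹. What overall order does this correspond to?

first order (1)

Step 1: The units of k for an nth-order reaction are (concentration)^(1-n)·(time)⁻¹.
Step 2: Here k has units yr⁻¹, so the concentration exponent is 0.
Step 3: 1 - n = 0 ⇒ n = 1. The reaction is first order.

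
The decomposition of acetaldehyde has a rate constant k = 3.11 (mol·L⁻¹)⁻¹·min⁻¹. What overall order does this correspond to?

second order (2)

Step 1: The units of k for an nth-order reaction are (concentration)^(1-n)·(time)⁻¹.
Step 2: Here k has units (mol·L⁻¹)⁻¹·min⁻¹, so the concentration exponent is -1.
Step 3: 1 - n = -1 ⇒ n = 2. The reaction is second order.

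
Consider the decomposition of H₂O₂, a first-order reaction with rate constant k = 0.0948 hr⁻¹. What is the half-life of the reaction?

7.312 hr

Step 1: For a first-order reaction, t₁/₂ = ln(2)/k
Step 2: t₁/₂ = ln(2)/0.0948
Step 3: t₁/₂ = 0.6931/0.0948 = 7.312 hr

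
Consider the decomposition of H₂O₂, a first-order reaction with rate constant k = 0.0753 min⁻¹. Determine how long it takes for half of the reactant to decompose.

9.205 min

Step 1: For a first-order reaction, t₁/₂ = ln(2)/k
Step 2: t₁/₂ = ln(2)/0.0753
Step 3: t₁/₂ = 0.6931/0.0753 = 9.205 min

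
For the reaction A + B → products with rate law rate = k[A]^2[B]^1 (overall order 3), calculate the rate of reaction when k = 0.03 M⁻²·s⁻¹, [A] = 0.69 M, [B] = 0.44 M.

0.006285 M/s

Step 1: The rate law is rate = k[A]^2[B]^1, overall order = 2+1 = 3
Step 2: Substitute values: rate = 0.03 × (0.69)^2 × (0.44)^1
Step 3: rate = 0.03 × 0.4761 × 0.44 = 0.00628452 M/s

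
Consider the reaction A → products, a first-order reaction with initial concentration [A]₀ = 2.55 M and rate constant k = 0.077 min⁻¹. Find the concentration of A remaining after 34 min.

0.186 M

Step 1: For a first-order reaction: [A] = [A]₀ × e^(-kt)
Step 2: [A] = 2.55 × e^(-0.077 × 34)
Step 3: [A] = 2.55 × e^(-2.618)
Step 4: [A] = 2.55 × 0.0729486 = 0.186 M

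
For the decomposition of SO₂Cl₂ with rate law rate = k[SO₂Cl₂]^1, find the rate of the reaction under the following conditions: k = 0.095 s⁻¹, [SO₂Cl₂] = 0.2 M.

0.019 M/s

Step 1: Identify the rate law: rate = k[SO₂Cl₂]^1
Step 2: Substitute values: rate = 0.095 × (0.2)^1
Step 3: Calculate: rate = 0.095 × 0.2 = 0.019 M/s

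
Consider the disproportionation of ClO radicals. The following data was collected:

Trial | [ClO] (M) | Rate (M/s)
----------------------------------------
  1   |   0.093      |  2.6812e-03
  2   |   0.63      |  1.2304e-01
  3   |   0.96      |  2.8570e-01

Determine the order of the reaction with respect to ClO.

second order (2)

Step 1: Compare trials to find order n where rate₂/rate₁ = ([ClO]₂/[ClO]₁)^n
Step 2: rate₂/rate₁ = 1.2304e-01/2.6812e-03 = 45.89
Step 3: [ClO]₂/[ClO]₁ = 0.63/0.093 = 6.774
Step 4: n = ln(45.89)/ln(6.774) = 2.00 ≈ 2
Step 5: The reaction is second order in ClO.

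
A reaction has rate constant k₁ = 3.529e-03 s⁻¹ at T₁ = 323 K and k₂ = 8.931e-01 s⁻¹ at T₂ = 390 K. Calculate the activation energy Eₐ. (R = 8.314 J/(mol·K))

86.5 kJ/mol

Step 1: Use the two-temperature Arrhenius form: ln(k₂/k₁) = -Eₐ/R × (1/T₂ - 1/T₁)
Step 2: ln(k₂/k₁) = ln(8.931e-01/3.529e-03) = ln(253.075) = 5.53368
Step 3: 1/T₂ - 1/T₁ = 1/390 - 1/323 = -5.318727e-04 K⁻¹
Step 4: Eₐ = -R × ln(k₂/k₁) / (1/T₂ - 1/T₁) = -8.314 × 5.53368 / -5.318727e-04
Step 5: Eₐ = 8.6500e+04 J/mol = 86.5 kJ/mol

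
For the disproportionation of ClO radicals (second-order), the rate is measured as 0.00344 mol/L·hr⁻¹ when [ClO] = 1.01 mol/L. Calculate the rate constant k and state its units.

0.003372 (mol/L)⁻¹·hr⁻¹

Step 1: rate = k[ClO]^2, so k = rate / [ClO]^2.
Step 2: k = 0.00344 / (1.01)^2 = 0.00344 / 1.02.
Step 3: k = 0.003372 (mol/L)⁻¹·hr⁻¹.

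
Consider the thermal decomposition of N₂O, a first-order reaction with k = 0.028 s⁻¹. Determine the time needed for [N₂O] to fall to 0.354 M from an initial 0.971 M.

36.04 s

Step 1: For first-order: t = ln([N₂O]₀/[N₂O])/k
Step 2: t = ln(0.971/0.354)/0.028
Step 3: t = ln(2.743)/0.028
Step 4: t = 1.009/0.028 = 36.04 s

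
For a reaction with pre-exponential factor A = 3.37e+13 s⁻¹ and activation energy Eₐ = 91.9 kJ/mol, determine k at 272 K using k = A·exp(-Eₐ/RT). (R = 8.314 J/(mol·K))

7.56e-05 s⁻¹

Step 1: Use the Arrhenius equation: k = A × exp(-Eₐ/RT)
Step 2: Convert Eₐ to J/mol: 91.9 kJ/mol = 91900 J/mol
Step 3: Calculate the exponent: -Eₐ/(RT) = -91900/(8.314 × 272) = -40.63840
Step 4: k = 3.37e+13 × exp(-40.63840)
Step 5: k = 3.37e+13 × 2.24371e-18 = 7.5613e-05 s⁻¹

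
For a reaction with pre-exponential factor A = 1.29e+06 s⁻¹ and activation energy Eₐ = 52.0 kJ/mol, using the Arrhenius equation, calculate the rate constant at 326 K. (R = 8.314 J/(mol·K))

6.00e-03 s⁻¹

Step 1: Use the Arrhenius equation: k = A × exp(-Eₐ/RT)
Step 2: Convert Eₐ to J/mol: 52.0 kJ/mol = 52000 J/mol
Step 3: Calculate the exponent: -Eₐ/(RT) = -52000/(8.314 × 326) = -19.18561
Step 4: k = 1.29e+06 × exp(-19.18561)
Step 5: k = 1.29e+06 × 4.65367e-09 = 6.0032e-03 s⁻¹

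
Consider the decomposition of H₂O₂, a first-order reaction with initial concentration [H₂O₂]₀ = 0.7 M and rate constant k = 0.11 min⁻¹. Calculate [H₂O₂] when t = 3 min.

0.5032 M

Step 1: For a first-order reaction: [H₂O₂] = [H₂O₂]₀ × e^(-kt)
Step 2: [H₂O₂] = 0.7 × e^(-0.11 × 3)
Step 3: [H₂O₂] = 0.7 × e^(-0.33)
Step 4: [H₂O₂] = 0.7 × 0.718924 = 0.5032 M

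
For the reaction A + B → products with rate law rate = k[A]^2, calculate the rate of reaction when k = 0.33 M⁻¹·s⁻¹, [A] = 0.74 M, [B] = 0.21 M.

0.1807 M/s

Step 1: The rate law is rate = k[A]^2
Step 2: Note that the rate does not depend on [B] (zero order in B).
Step 3: rate = 0.33 × (0.74)^2 = 0.180708 M/s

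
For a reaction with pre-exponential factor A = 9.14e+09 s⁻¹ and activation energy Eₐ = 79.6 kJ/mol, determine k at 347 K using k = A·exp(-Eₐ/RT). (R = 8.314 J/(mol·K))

9.51e-03 s⁻¹

Step 1: Use the Arrhenius equation: k = A × exp(-Eₐ/RT)
Step 2: Convert Eₐ to J/mol: 79.6 kJ/mol = 79600 J/mol
Step 3: Calculate the exponent: -Eₐ/(RT) = -79600/(8.314 × 347) = -27.59139
Step 4: k = 9.14e+09 × exp(-27.59139)
Step 5: k = 9.14e+09 × 1.04043e-12 = 9.5095e-03 s⁻¹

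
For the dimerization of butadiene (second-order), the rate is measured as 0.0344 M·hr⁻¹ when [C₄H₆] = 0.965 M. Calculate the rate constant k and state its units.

0.03694 M⁻¹·hr⁻¹

Step 1: rate = k[C₄H₆]^2, so k = rate / [C₄H₆]^2.
Step 2: k = 0.0344 / (0.965)^2 = 0.0344 / 0.9312.
Step 3: k = 0.03694 M⁻¹·hr⁻¹.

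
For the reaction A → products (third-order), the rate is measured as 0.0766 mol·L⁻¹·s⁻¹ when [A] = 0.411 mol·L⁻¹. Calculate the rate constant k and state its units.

1.103 (mol·L⁻¹)⁻²·s⁻¹

Step 1: rate = k[A]^3, so k = rate / [A]^3.
Step 2: k = 0.0766 / (0.411)^3 = 0.0766 / 0.06943.
Step 3: k = 1.103 (mol·L⁻¹)⁻²·s⁻¹.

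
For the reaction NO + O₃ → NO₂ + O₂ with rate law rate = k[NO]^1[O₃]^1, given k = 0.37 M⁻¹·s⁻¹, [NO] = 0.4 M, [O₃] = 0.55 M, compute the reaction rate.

0.0814 M/s

Step 1: The rate law is rate = k[NO]^1[O₃]^1
Step 2: Substitute: rate = 0.37 × (0.4)^1 × (0.55)^1
Step 3: rate = 0.37 × 0.4 × 0.55 = 0.0814 M/s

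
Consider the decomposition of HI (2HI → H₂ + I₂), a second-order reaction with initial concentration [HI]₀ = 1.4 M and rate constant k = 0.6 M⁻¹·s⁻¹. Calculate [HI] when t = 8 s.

0.1813 M

Step 1: For a second-order reaction: 1/[HI] = 1/[HI]₀ + kt
Step 2: 1/[HI] = 1/1.4 + 0.6 × 8
Step 3: 1/[HI] = 0.7143 + 4.8 = 5.514
Step 4: [HI] = 1/5.514 = 0.1813 M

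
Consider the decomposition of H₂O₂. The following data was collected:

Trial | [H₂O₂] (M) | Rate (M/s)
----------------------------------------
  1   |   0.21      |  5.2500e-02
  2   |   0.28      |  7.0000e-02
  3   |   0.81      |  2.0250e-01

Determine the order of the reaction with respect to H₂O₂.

first order (1)

Step 1: Compare trials to find order n where rate₂/rate₁ = ([H₂O₂]₂/[H₂O₂]₁)^n
Step 2: rate₂/rate₁ = 7.0000e-02/5.2500e-02 = 1.333
Step 3: [H₂O₂]₂/[H₂O₂]₁ = 0.28/0.21 = 1.333
Step 4: n = ln(1.333)/ln(1.333) = 1.00 ≈ 1
Step 5: The reaction is first order in H₂O₂.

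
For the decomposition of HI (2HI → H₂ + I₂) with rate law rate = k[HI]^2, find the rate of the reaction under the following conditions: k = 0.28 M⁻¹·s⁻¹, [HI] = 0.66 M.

0.122 M/s

Step 1: Identify the rate law: rate = k[HI]^2
Step 2: Substitute values: rate = 0.28 × (0.66)^2
Step 3: Calculate: rate = 0.28 × 0.4356 = 0.121968 M/s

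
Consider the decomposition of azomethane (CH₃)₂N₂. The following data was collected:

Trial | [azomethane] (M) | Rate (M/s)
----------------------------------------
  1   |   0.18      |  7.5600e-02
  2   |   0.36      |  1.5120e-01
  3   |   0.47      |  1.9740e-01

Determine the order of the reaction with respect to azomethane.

first order (1)

Step 1: Compare trials to find order n where rate₂/rate₁ = ([azomethane]₂/[azomethane]₁)^n
Step 2: rate₂/rate₁ = 1.5120e-01/7.5600e-02 = 2
Step 3: [azomethane]₂/[azomethane]₁ = 0.36/0.18 = 2
Step 4: n = ln(2)/ln(2) = 1.00 ≈ 1
Step 5: The reaction is first order in azomethane.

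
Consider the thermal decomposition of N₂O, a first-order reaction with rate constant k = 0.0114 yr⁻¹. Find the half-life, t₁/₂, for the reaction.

60.8 yr

Step 1: For a first-order reaction, t₁/₂ = ln(2)/k
Step 2: t₁/₂ = ln(2)/0.0114
Step 3: t₁/₂ = 0.6931/0.0114 = 60.8 yr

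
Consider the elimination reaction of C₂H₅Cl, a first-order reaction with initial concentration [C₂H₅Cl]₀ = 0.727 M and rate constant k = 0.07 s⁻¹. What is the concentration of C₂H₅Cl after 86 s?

0.001766 M

Step 1: For a first-order reaction: [C₂H₅Cl] = [C₂H₅Cl]₀ × e^(-kt)
Step 2: [C₂H₅Cl] = 0.727 × e^(-0.07 × 86)
Step 3: [C₂H₅Cl] = 0.727 × e^(-6.02)
Step 4: [C₂H₅Cl] = 0.727 × 0.00242967 = 0.001766 M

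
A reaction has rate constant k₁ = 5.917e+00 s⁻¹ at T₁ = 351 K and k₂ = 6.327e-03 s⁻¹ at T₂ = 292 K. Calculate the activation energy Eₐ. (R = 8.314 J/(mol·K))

98.8 kJ/mol

Step 1: Use the two-temperature Arrhenius form: ln(k₂/k₁) = -Eₐ/R × (1/T₂ - 1/T₁)
Step 2: ln(k₂/k₁) = ln(6.327e-03/5.917e+00) = ln(0.00106929) = -6.84076
Step 3: 1/T₂ - 1/T₁ = 1/292 - 1/351 = 5.756547e-04 K⁻¹
Step 4: Eₐ = -R × ln(k₂/k₁) / (1/T₂ - 1/T₁) = -8.314 × -6.84076 / 5.756547e-04
Step 5: Eₐ = 9.8799e+04 J/mol = 98.8 kJ/mol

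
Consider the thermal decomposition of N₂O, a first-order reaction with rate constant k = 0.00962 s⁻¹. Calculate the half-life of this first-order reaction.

72.05 s

Step 1: For a first-order reaction, t₁/₂ = ln(2)/k
Step 2: t₁/₂ = ln(2)/0.00962
Step 3: t₁/₂ = 0.6931/0.00962 = 72.05 s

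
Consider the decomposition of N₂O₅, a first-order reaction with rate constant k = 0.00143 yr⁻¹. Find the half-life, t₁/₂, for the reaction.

484.7 yr

Step 1: For a first-order reaction, t₁/₂ = ln(2)/k
Step 2: t₁/₂ = ln(2)/0.00143
Step 3: t₁/₂ = 0.6931/0.00143 = 484.7 yr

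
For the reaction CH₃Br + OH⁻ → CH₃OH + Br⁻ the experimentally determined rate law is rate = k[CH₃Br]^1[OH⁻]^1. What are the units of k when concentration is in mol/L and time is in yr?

(mol/L)⁻¹·yr⁻¹

Step 1: Overall order = 1 + 1 = 2.
Step 2: rate has units mol/L·yr⁻¹; [CH₃Br]^1[OH⁻]^1 has units (mol/L)^2.
Step 3: k = rate/([CH₃Br]^1[OH⁻]^1), so units of k = (mol/L)^(1-2)·yr⁻¹ = (mol/L)⁻¹·yr⁻¹.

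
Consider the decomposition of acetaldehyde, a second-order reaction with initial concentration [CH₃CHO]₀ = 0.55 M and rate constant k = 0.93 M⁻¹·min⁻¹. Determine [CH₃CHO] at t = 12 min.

0.07705 M

Step 1: For a second-order reaction: 1/[CH₃CHO] = 1/[CH₃CHO]₀ + kt
Step 2: 1/[CH₃CHO] = 1/0.55 + 0.93 × 12
Step 3: 1/[CH₃CHO] = 1.818 + 11.16 = 12.98
Step 4: [CH₃CHO] = 1/12.98 = 0.07705 M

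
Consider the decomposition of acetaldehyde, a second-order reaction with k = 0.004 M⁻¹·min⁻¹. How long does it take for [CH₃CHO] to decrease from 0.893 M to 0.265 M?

663.4 min

Step 1: For second-order: t = (1/[CH₃CHO] - 1/[CH₃CHO]₀)/k
Step 2: t = (1/0.265 - 1/0.893)/0.004
Step 3: t = (3.774 - 1.12)/0.004
Step 4: t = 2.654/0.004 = 663.4 min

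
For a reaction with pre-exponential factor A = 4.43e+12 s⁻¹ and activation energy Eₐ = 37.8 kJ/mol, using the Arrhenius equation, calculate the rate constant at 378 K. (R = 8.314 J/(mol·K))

2.65e+07 s⁻¹

Step 1: Use the Arrhenius equation: k = A × exp(-Eₐ/RT)
Step 2: Convert Eₐ to J/mol: 37.8 kJ/mol = 37800 J/mol
Step 3: Calculate the exponent: -Eₐ/(RT) = -37800/(8.314 × 378) = -12.02790
Step 4: k = 4.43e+12 × exp(-12.02790)
Step 5: k = 4.43e+12 × 5.97516e-06 = 2.6470e+07 s⁻¹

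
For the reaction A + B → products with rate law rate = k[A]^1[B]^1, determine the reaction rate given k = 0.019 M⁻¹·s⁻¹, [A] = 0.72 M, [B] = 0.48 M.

0.006566 M/s

Step 1: The rate law is rate = k[A]^1[B]^1
Step 2: Substitute: rate = 0.019 × (0.72)^1 × (0.48)^1
Step 3: rate = 0.019 × 0.72 × 0.48 = 0.0065664 M/s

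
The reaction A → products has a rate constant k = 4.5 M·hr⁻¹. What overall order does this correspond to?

zeroth order (0)

Step 1: The units of k for an nth-order reaction are (concentration)^(1-n)·(time)⁻¹.
Step 2: Here k has units M·hr⁻¹, so the concentration exponent is 1.
Step 3: 1 - n = 1 ⇒ n = 0. The reaction is zeroth order.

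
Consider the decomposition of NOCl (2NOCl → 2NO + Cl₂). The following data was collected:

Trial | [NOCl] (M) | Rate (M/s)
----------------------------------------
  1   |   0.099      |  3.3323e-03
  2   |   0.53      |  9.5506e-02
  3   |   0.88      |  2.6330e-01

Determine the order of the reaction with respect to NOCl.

second order (2)

Step 1: Compare trials to find order n where rate₂/rate₁ = ([NOCl]₂/[NOCl]₁)^n
Step 2: rate₂/rate₁ = 9.5506e-02/3.3323e-03 = 28.66
Step 3: [NOCl]₂/[NOCl]₁ = 0.53/0.099 = 5.354
Step 4: n = ln(28.66)/ln(5.354) = 2.00 ≈ 2
Step 5: The reaction is second order in NOCl.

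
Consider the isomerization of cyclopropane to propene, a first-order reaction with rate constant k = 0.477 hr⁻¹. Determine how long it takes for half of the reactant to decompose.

1.453 hr

Step 1: For a first-order reaction, t₁/₂ = ln(2)/k
Step 2: t₁/₂ = ln(2)/0.477
Step 3: t₁/₂ = 0.6931/0.477 = 1.453 hr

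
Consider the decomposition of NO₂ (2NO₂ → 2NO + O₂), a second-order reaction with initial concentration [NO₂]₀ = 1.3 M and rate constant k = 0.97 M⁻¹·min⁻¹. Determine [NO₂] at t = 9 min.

0.1053 M

Step 1: For a second-order reaction: 1/[NO₂] = 1/[NO₂]₀ + kt
Step 2: 1/[NO₂] = 1/1.3 + 0.97 × 9
Step 3: 1/[NO₂] = 0.7692 + 8.73 = 9.499
Step 4: [NO₂] = 1/9.499 = 0.1053 M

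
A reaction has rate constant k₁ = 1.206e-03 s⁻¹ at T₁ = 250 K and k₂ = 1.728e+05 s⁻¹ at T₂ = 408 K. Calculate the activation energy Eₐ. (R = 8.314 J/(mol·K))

100.8 kJ/mol

Step 1: Use the two-temperature Arrhenius form: ln(k₂/k₁) = -Eₐ/R × (1/T₂ - 1/T₁)
Step 2: ln(k₂/k₁) = ln(1.728e+05/1.206e-03) = ln(1.43284e+08) = 18.7803
Step 3: 1/T₂ - 1/T₁ = 1/408 - 1/250 = -1.549020e-03 K⁻¹
Step 4: Eₐ = -R × ln(k₂/k₁) / (1/T₂ - 1/T₁) = -8.314 × 18.7803 / -1.549020e-03
Step 5: Eₐ = 1.0080e+05 J/mol = 100.8 kJ/mol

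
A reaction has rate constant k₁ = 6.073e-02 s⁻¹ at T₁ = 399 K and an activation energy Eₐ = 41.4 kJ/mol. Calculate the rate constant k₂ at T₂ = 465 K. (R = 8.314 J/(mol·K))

3.570e-01 s⁻¹

Step 1: Use the two-temperature Arrhenius form: ln(k₂/k₁) = -Eₐ/R × (1/T₂ - 1/T₁)
Step 2: Convert Eₐ to J/mol: 41.4 kJ/mol = 41400 J/mol
Step 3: 1/T₂ - 1/T₁ = 1/465 - 1/399 = -3.557280e-04 K⁻¹
Step 4: ln(k₂/k₁) = -41400/8.314 × -3.557280e-04 = 1.77137
Step 5: k₂ = k₁ × exp(1.77137) = 6.073e-02 × 5.87890e+00 = 3.570e-01 s⁻¹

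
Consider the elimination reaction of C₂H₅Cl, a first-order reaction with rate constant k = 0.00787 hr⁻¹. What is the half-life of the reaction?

88.07 hr

Step 1: For a first-order reaction, t₁/₂ = ln(2)/k
Step 2: t₁/₂ = ln(2)/0.00787
Step 3: t₁/₂ = 0.6931/0.00787 = 88.07 hr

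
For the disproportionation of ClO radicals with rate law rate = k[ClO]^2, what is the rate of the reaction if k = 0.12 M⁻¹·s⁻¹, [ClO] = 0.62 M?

0.04613 M/s

Step 1: Identify the rate law: rate = k[ClO]^2
Step 2: Substitute values: rate = 0.12 × (0.62)^2
Step 3: Calculate: rate = 0.12 × 0.3844 = 0.046128 M/s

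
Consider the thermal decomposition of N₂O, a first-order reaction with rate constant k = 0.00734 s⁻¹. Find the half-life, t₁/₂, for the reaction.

94.43 s

Step 1: For a first-order reaction, t₁/₂ = ln(2)/k
Step 2: t₁/₂ = ln(2)/0.00734
Step 3: t₁/₂ = 0.6931/0.00734 = 94.43 s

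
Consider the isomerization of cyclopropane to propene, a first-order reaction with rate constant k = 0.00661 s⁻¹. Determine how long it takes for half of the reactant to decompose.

104.9 s

Step 1: For a first-order reaction, t₁/₂ = ln(2)/k
Step 2: t₁/₂ = ln(2)/0.00661
Step 3: t₁/₂ = 0.6931/0.00661 = 104.9 s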